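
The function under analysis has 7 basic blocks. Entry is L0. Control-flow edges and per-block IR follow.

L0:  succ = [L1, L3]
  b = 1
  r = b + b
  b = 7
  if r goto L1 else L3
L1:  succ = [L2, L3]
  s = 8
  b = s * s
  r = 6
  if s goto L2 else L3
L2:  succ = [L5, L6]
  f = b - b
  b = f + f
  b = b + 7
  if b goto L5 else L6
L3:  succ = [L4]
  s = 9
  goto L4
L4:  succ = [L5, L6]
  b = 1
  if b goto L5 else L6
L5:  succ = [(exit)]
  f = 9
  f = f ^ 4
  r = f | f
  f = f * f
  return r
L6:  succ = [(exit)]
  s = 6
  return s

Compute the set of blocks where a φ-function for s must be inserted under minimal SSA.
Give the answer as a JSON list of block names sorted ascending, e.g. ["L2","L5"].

idom tree: L1←L0 L2←L1 L3←L0 L4←L3 L5←L0 L6←L0
Join-block Dom:
  L3: preds {L0,L1}: {L0} ∩ {L0,L1} = {L0}; idom=L0
  L5: preds {L2,L4}: {L0,L1,L2} ∩ {L0,L3,L4} = {L0}; idom=L0
  L6: preds {L2,L4}: {L0,L1,L2} ∩ {L0,L3,L4} = {L0}; idom=L0

Frontier:
  L3←L0: walk · to L0
  L3←L1: walk L1 to L0
  L5←L2: walk L2→L1 to L0
  L5←L4: walk L4→L3 to L0
  L6←L2: walk L2→L1 to L0
  L6←L4: walk L4→L3 to L0
  L0 → ∅
  L1 → {L3,L5,L6}
  L2 → {L5,L6}
  L3 → {L5,L6}
  L4 → {L5,L6}
  L5 → ∅
  L6 → ∅

φ for s: defs {L1,L3,L6}
  DF⁺ = {L3,L5,L6}

Answer: ["L3", "L5", "L6"]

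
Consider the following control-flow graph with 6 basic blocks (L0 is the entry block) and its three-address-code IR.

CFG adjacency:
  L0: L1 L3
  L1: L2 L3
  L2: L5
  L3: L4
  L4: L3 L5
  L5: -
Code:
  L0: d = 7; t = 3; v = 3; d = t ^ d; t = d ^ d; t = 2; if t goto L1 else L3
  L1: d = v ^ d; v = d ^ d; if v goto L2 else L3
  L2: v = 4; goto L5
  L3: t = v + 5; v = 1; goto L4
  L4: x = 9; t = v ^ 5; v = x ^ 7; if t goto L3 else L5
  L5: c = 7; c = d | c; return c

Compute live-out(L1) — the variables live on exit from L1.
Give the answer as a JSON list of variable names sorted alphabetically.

def/use:
  L0: {d,t,v} / ∅
  L1: {d,v} / {d,v}
  L2: {v} / ∅
  L3: {t,v} / {v}
  L4: {t,v,x} / {v}
  L5: {c} / {d}

Live sets:
  L0: in=∅ out={d,v}
  L1: in={d,v} out={d,v}
  L2: in={d} out={d}
  L3: in={d,v} out={d,v}
  L4: in={d,v} out={d,v}
  L5: in={d} out=∅

live-out(L1) = ["d", "v"]

Answer: ["d", "v"]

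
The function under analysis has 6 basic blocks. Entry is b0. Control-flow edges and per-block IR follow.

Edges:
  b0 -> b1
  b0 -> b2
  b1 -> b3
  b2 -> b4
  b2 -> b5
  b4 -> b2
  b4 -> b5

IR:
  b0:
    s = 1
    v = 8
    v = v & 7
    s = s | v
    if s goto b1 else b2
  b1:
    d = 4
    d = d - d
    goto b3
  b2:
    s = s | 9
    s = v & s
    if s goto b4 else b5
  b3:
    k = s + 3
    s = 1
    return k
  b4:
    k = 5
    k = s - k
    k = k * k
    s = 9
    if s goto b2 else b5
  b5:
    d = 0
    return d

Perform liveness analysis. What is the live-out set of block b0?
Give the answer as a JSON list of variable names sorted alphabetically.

Per-block:
  b0: def={s,v} ue=∅
  b1: def={d} ue=∅
  b2: def={s} ue={s,v}
  b3: def={k,s} ue={s}
  b4: def={k,s} ue={s}
  b5: def={d} ue=∅

Live sets:
  b0: in=∅ out={s,v}
  b1: in={s} out={s}
  b2: in={s,v} out={s,v}
  b3: in={s} out=∅
  b4: in={s,v} out={s,v}
  b5: in=∅ out=∅

live-out(b0) = ["s", "v"]

Answer: ["s", "v"]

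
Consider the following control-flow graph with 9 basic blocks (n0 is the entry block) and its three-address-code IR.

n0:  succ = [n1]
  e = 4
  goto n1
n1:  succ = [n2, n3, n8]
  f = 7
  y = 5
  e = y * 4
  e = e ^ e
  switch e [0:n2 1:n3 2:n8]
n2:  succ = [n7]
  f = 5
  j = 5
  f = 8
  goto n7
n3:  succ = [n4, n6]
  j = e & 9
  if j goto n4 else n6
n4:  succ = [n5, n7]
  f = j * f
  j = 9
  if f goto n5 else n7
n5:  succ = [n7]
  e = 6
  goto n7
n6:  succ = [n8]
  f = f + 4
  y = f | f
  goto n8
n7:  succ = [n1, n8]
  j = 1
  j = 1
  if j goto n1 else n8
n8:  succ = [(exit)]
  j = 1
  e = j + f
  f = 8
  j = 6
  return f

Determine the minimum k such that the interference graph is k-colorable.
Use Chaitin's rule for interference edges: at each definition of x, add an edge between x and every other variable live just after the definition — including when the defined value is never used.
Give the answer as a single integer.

Block summaries:
  n0: {e} / ∅
  n1: {e,f,y} / ∅
  n2: {f,j} / ∅
  n3: {j} / {e}
  n4: {f,j} / {f,j}
  n5: {e} / ∅
  n6: {f,y} / {f}
  n7: {j} / ∅
  n8: {e,f,j} / {f}

Live sets:
  live n0: ∅→∅
  live n1: ∅→{e,f}
  live n2: ∅→{f}
  live n3: {e,f}→{f,j}
  live n4: {f,j}→{f}
  live n5: {f}→{f}
  live n6: {f}→{f}
  live n7: {f}→{f}
  live n8: {f}→∅

Interference:
  e — {f}
  f — {e,j,y}
  j — {f}
  y — {f}

Registers:
  lower bound: {e,f} mutually conflict ⇒ χ ≥ 2
  assign e→c1 f→c0 j→c1 y→c1 — no edge inside a register ⇒ χ ≤ 2
  χ = 2

Answer: 2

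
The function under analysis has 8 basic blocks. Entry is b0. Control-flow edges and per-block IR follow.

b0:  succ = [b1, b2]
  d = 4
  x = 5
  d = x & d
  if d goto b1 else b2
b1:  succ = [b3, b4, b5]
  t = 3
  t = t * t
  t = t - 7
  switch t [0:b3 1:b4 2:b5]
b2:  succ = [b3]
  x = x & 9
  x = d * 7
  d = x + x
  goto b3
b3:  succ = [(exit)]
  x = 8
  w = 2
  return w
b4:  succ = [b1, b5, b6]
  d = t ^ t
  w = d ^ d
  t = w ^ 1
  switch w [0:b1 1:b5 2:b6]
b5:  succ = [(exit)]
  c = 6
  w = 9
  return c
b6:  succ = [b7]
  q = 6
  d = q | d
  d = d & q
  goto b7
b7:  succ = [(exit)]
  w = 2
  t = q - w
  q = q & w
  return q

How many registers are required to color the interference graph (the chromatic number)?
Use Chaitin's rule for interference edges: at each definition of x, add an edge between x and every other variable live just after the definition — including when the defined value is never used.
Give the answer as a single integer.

Answer: 4

Derivation:
Block summaries:
  b0: def={d,x} ue=∅
  b1: def={t} ue=∅
  b2: def={d,x} ue={d,x}
  b3: def={w,x} ue=∅
  b4: def={d,t,w} ue={t}
  b5: def={c,w} ue=∅
  b6: def={d,q} ue={d}
  b7: def={q,t,w} ue={q}

Live sets:
  b0 li=∅ lo={d,x}
  b1 li=∅ lo={t}
  b2 li={d,x} lo=∅
  b3 li=∅ lo=∅
  b4 li={t} lo={d}
  b5 li=∅ lo=∅
  b6 li={d} lo={q}
  b7 li={q} lo=∅

Conflict graph:
  c — {w}
  d — {q,t,w,x}
  q — {d,t,w}
  t — {d,q,w}
  w — {c,d,q,t}
  x — {d}

Registers:
  {d,q,t,w} pairwise interfere (4-clique) ⇒ χ ≥ 4
  4-colouring: R0={c,d}  R1={w,x}  R2={q}  R3={t}
  χ = 4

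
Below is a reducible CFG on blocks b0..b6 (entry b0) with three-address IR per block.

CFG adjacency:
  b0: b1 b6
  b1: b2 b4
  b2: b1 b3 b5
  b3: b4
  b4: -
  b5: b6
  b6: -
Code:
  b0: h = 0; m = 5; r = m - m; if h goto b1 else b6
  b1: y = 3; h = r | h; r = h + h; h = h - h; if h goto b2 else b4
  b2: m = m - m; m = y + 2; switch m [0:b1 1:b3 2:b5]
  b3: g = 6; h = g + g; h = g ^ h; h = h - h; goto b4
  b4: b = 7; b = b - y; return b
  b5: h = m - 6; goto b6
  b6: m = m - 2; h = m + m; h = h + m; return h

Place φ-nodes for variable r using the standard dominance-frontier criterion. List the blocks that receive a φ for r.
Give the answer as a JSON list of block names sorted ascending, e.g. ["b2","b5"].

idom tree: b1←b0 b2←b1 b3←b2 b4←b1 b5←b2 b6←b0
Join-block Dom:
  b1: preds {b0,b2}: {b0} ∩ {b0,b1,b2} = {b0}; idom=b0
  b4: preds {b1,b3}: {b0,b1} ∩ {b0,b1,b2,b3} = {b0,b1}; idom=b1
  b6: preds {b0,b5}: {b0} ∩ {b0,b1,b2,b5} = {b0}; idom=b0

DF derivation:
  join b1 pred b0: · stop@b0
  join b1 pred b2: b2→b1 stop@b0
  join b4 pred b1: · stop@b1
  join b4 pred b3: b3→b2 stop@b1
  join b6 pred b0: · stop@b0
  join b6 pred b5: b5→b2→b1 stop@b0
  b0: DF=∅
  b1: DF={b1,b6}
  b2: DF={b1,b4,b6}
  b3: DF={b4}
  b4: DF=∅
  b5: DF={b6}
  b6: DF=∅

φ for r: defs {b0,b1}
  DF⁺ = {b1,b6}

Answer: ["b1", "b6"]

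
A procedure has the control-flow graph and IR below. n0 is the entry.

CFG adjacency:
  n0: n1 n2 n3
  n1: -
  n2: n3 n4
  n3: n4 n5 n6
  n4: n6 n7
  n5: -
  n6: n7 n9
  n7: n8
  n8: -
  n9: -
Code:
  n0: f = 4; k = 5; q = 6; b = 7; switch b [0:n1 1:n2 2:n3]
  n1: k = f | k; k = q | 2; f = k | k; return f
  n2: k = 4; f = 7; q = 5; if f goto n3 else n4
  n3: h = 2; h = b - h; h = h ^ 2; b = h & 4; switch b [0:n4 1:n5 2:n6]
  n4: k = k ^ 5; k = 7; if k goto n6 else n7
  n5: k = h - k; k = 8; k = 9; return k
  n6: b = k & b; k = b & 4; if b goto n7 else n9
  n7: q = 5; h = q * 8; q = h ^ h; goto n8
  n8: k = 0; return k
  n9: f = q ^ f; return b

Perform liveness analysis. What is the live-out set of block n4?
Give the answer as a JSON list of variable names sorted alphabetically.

Answer: ["b", "f", "k", "q"]

Working:
Per-block:
  n0: {b,f,k,q} / ∅
  n1: {f,k} / {f,k,q}
  n2: {f,k,q} / ∅
  n3: {b,h} / {b}
  n4: {k} / {k}
  n5: {k} / {h,k}
  n6: {b,k} / {b,k}
  n7: {h,q} / ∅
  n8: {k} / ∅
  n9: {f} / {b,f,q}

Backward fixpoint:
  n0 li=∅ lo={b,f,k,q}
  n1 li={f,k,q} lo=∅
  n2 li={b} lo={b,f,k,q}
  n3 li={b,f,k,q} lo={b,f,h,k,q}
  n4 li={b,f,k,q} lo={b,f,k,q}
  n5 li={h,k} lo=∅
  n6 li={b,f,k,q} lo={b,f,q}
  n7 li=∅ lo=∅
  n8 li=∅ lo=∅
  n9 li={b,f,q} lo=∅

live-out(n4) = ["b", "f", "k", "q"]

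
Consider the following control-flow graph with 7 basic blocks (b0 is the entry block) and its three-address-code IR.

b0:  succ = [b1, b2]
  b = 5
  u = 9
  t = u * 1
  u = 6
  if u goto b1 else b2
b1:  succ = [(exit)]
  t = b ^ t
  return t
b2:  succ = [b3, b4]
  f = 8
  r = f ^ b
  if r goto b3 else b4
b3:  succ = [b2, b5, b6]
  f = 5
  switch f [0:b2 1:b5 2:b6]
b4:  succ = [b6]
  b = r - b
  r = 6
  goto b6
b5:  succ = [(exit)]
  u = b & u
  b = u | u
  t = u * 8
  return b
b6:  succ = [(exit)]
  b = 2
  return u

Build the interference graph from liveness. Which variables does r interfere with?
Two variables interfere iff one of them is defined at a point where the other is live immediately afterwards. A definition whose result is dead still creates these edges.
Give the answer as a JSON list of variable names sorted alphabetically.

Answer: ["b", "u"]

Derivation:
Block summaries:
  b0: {b,t,u} / ∅
  b1: {t} / {b,t}
  b2: {f,r} / {b}
  b3: {f} / ∅
  b4: {b,r} / {b,r}
  b5: {b,t,u} / {b,u}
  b6: {b} / {u}

Live sets:
  b0 li=∅ lo={b,t,u}
  b1 li={b,t} lo=∅
  b2 li={b,u} lo={b,r,u}
  b3 li={b,u} lo={b,u}
  b4 li={b,r,u} lo={u}
  b5 li={b,u} lo=∅
  b6 li={u} lo=∅

Interfere edges:
  b — {f,r,t,u}
  f — {b,u}
  r — {b,u}
  t — {b,u}
  u — {b,f,r,t}

N(r) = ["b", "u"]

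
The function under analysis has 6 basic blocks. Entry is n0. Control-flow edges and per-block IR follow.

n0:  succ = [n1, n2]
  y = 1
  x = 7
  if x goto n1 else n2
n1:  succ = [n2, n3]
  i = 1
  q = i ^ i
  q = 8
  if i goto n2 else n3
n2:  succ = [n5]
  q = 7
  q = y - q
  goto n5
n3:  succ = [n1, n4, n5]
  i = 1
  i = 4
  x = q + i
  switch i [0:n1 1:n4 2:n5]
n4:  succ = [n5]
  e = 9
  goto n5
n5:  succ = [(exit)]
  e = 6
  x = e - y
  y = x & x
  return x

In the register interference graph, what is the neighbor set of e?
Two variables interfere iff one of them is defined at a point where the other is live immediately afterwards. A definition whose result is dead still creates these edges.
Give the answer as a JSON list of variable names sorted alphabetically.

Answer: ["y"]

Working:
Block summaries:
  n0: {x,y} / ∅
  n1: {i,q} / ∅
  n2: {q} / {y}
  n3: {i,x} / {q}
  n4: {e} / ∅
  n5: {e,x,y} / {y}

Backward fixpoint:
  n0 li=∅ lo={y}
  n1 li={y} lo={q,y}
  n2 li={y} lo={y}
  n3 li={q,y} lo={y}
  n4 li={y} lo={y}
  n5 li={y} lo=∅

Interfere edges:
  e↔{y}
  i↔{q,x,y}
  q↔{i,y}
  x↔{i,y}
  y↔{e,i,q,x}

N(e) = ["y"]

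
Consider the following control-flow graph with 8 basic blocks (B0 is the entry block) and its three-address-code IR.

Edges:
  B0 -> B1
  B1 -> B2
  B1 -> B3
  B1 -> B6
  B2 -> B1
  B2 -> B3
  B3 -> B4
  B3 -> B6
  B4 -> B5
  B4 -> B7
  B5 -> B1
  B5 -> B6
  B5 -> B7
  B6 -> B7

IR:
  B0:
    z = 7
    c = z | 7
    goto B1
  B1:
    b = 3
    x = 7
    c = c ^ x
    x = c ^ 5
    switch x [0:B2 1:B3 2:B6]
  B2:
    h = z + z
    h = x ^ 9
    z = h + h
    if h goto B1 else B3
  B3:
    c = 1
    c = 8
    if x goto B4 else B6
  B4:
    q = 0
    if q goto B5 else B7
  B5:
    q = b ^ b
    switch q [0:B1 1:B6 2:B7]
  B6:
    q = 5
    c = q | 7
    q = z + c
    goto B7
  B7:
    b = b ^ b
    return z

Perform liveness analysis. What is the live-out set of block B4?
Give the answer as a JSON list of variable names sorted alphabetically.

Answer: ["b", "c", "z"]

Analysis:
Block summaries:
  B0 def {c,z} use ∅
  B1 def {b,c,x} use {c}
  B2 def {h,z} use {x,z}
  B3 def {c} use {x}
  B4 def {q} use ∅
  B5 def {q} use {b}
  B6 def {c,q} use {z}
  B7 def {b} use {b,z}

Backward fixpoint:
  B0: in=∅ out={c,z}
  B1: in={c,z} out={b,c,x,z}
  B2: in={b,c,x,z} out={b,c,x,z}
  B3: in={b,x,z} out={b,c,z}
  B4: in={b,c,z} out={b,c,z}
  B5: in={b,c,z} out={b,c,z}
  B6: in={b,z} out={b,z}
  B7: in={b,z} out=∅

live-out(B4) = ["b", "c", "z"]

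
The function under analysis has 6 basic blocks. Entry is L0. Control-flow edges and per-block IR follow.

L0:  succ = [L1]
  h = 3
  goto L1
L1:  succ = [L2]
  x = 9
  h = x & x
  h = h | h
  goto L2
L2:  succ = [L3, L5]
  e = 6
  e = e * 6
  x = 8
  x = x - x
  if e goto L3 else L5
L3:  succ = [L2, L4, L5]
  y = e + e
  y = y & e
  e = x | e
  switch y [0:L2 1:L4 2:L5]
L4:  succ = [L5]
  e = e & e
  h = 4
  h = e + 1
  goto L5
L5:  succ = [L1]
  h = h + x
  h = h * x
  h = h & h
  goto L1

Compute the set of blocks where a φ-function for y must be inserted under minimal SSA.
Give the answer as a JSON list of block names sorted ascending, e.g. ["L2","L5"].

Answer: ["L1", "L2", "L5"]

Derivation:
idom tree: L1←L0 L2←L1 L3←L2 L4←L3 L5←L2
Dom∩ at merges:
  L1: preds {L0,L5}: {L0} ∩ {L0,L1,L2,L5} = {L0}; idom=L0
  L2: preds {L1,L3}: {L0,L1} ∩ {L0,L1,L2,L3} = {L0,L1}; idom=L1
  L5: preds {L2,L3,L4}: {L0,L1,L2} ∩ {L0,L1,L2,L3} ∩ {L0,L1,L2,L3,L4} = {L0,L1,L2}; idom=L2

DF walk-up:
  L1←L0: walk · to L0
  L1←L5: walk L5→L2→L1 to L0
  L2←L1: walk · to L1
  L2←L3: walk L3→L2 to L1
  L5←L2: walk · to L2
  L5←L3: walk L3 to L2
  L5←L4: walk L4→L3 to L2
  DF(L0)=∅
  DF(L1)={L1}
  DF(L2)={L1,L2}
  DF(L3)={L2,L5}
  DF(L4)={L5}
  DF(L5)={L1}

φ for y: defs {L3}
  DF⁺ = {L1,L2,L5}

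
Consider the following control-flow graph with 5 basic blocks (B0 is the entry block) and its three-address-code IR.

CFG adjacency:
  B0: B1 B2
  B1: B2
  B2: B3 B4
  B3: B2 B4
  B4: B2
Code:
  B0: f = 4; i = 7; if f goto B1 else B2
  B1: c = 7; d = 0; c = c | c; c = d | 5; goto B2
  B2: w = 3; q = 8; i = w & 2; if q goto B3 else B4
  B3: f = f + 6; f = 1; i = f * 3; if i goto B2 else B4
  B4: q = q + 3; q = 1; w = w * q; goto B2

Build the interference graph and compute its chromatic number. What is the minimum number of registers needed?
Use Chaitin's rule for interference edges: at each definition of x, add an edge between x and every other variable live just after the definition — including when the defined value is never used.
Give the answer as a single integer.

Answer: 4

Working:
Block summaries:
  B0: {f,i} / ∅
  B1: {c,d} / ∅
  B2: {i,q,w} / ∅
  B3: {f,i} / {f}
  B4: {q,w} / {q,w}

Backward fixpoint:
  B0: in=∅ out={f}
  B1: in={f} out={f}
  B2: in={f} out={f,q,w}
  B3: in={f,q,w} out={f,q,w}
  B4: in={f,q,w} out={f}

Interference:
  c↔{d,f}
  d↔{c,f}
  f↔{c,d,i,q,w}
  i↔{f,q,w}
  q↔{f,i,w}
  w↔{f,i,q}

Chromatic number:
  {f,i,q,w} pairwise interfere (4-clique) ⇒ χ ≥ 4
  assign c→c1 d→c2 f→c0 i→c1 q→c2 w→c3 — no edge inside a register ⇒ χ ≤ 4
  χ = 4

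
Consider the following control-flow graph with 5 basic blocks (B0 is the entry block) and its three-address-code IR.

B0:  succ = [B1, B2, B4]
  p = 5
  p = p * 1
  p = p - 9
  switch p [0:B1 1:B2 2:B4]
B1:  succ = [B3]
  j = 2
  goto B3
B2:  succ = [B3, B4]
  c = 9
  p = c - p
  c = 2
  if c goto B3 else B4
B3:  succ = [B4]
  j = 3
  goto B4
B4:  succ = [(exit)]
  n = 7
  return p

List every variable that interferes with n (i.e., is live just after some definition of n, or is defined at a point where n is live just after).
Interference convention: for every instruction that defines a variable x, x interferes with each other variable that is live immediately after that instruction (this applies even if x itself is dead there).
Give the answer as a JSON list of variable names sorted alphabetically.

Per-block:
  B0: {p} / ∅
  B1: {j} / ∅
  B2: {c,p} / {p}
  B3: {j} / ∅
  B4: {n} / {p}

Backward fixpoint:
  B0: in=∅ out={p}
  B1: in={p} out={p}
  B2: in={p} out={p}
  B3: in={p} out={p}
  B4: in={p} out=∅

Interfere edges:
  c — {p}
  j — {p}
  n — {p}
  p — {c,j,n}

N(n) = ["p"]

Answer: ["p"]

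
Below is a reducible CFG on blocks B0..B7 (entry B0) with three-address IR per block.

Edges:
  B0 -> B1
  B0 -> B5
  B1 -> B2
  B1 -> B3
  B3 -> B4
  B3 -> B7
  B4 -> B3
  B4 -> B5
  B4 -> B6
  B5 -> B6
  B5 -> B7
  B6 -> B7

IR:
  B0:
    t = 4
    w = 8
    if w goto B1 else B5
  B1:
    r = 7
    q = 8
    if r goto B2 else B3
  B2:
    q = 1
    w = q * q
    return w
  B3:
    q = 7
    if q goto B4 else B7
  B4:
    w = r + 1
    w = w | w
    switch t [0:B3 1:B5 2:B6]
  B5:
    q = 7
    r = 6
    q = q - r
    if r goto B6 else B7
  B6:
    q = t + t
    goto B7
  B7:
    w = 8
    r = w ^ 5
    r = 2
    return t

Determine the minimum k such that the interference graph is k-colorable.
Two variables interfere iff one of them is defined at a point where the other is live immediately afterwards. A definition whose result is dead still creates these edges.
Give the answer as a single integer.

Block summaries:
  B0: {t,w} / ∅
  B1: {q,r} / ∅
  B2: {q,w} / ∅
  B3: {q} / ∅
  B4: {w} / {r,t}
  B5: {q,r} / ∅
  B6: {q} / {t}
  B7: {r,w} / {t}

Backward fixpoint:
  B0 li=∅ lo={t}
  B1 li={t} lo={r,t}
  B2 li=∅ lo=∅
  B3 li={r,t} lo={r,t}
  B4 li={r,t} lo={r,t}
  B5 li={t} lo={t}
  B6 li={t} lo={t}
  B7 li={t} lo=∅

Interfere edges:
  q↔{r,t}
  r↔{q,t,w}
  t↔{q,r,w}
  w↔{r,t}

Chromatic number:
  clique {q,r,t} ⇒ need ≥ 3
  assign q→R2 r→R0 t→R1 w→R2 — no edge inside a register ⇒ χ ≤ 3
  χ = 3

Answer: 3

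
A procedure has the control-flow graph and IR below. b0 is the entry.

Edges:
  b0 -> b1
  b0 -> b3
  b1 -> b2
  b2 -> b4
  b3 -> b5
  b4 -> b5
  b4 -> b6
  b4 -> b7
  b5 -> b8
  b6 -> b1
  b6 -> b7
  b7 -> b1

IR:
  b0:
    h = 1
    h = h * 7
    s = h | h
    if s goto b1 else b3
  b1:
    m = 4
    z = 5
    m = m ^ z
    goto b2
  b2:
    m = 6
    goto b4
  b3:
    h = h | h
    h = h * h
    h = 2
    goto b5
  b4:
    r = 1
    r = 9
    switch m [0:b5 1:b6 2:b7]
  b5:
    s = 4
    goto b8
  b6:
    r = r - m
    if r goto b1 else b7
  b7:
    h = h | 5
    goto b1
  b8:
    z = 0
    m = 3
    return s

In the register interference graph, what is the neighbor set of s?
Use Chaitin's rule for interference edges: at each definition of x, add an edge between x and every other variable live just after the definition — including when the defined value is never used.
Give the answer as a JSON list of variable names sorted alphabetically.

Block summaries:
  b0: {h,s} / ∅
  b1: {m,z} / ∅
  b2: {m} / ∅
  b3: {h} / {h}
  b4: {r} / {m}
  b5: {s} / ∅
  b6: {r} / {m,r}
  b7: {h} / {h}
  b8: {m,z} / {s}

Liveness:
  b0: in=∅ out={h}
  b1: in={h} out={h}
  b2: in={h} out={h,m}
  b3: in={h} out=∅
  b4: in={h,m} out={h,m,r}
  b5: in=∅ out={s}
  b6: in={h,m,r} out={h}
  b7: in={h} out={h}
  b8: in={s} out=∅

Interfere edges:
  h↔{m,r,s,z}
  m↔{h,r,s,z}
  r↔{h,m}
  s↔{h,m,z}
  z↔{h,m,s}

N(s) = ["h", "m", "z"]

Answer: ["h", "m", "z"]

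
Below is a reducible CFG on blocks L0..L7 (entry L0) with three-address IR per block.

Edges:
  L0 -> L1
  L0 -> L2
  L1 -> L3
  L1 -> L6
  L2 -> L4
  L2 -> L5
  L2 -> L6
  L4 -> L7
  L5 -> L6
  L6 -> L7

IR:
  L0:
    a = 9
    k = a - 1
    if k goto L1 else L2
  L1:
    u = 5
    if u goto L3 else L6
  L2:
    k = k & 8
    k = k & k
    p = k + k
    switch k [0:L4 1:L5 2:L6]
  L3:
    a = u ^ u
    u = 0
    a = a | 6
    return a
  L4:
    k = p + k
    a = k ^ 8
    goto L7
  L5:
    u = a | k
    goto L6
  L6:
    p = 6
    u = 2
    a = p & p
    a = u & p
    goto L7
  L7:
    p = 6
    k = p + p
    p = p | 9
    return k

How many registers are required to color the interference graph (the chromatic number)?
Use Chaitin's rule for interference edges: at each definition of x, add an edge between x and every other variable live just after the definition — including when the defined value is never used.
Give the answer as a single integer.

Answer: 3

Analysis:
Block summaries:
  L0: def={a,k} ue=∅
  L1: def={u} ue=∅
  L2: def={k,p} ue={k}
  L3: def={a,u} ue={u}
  L4: def={a,k} ue={k,p}
  L5: def={u} ue={a,k}
  L6: def={a,p,u} ue=∅
  L7: def={k,p} ue=∅

Liveness:
  L0: in=∅ out={a,k}
  L1: in=∅ out={u}
  L2: in={a,k} out={a,k,p}
  L3: in={u} out=∅
  L4: in={k,p} out=∅
  L5: in={a,k} out=∅
  L6: in=∅ out=∅
  L7: in=∅ out=∅

Interfere edges:
  a↔{k,p,u}
  k↔{a,p}
  p↔{a,k,u}
  u↔{a,p}

Chromatic number:
  lower bound: {a,k,p} mutually conflict ⇒ χ ≥ 3
  assign a→r0 k→r2 p→r1 u→r2 — no edge inside a register ⇒ χ ≤ 3
  χ = 3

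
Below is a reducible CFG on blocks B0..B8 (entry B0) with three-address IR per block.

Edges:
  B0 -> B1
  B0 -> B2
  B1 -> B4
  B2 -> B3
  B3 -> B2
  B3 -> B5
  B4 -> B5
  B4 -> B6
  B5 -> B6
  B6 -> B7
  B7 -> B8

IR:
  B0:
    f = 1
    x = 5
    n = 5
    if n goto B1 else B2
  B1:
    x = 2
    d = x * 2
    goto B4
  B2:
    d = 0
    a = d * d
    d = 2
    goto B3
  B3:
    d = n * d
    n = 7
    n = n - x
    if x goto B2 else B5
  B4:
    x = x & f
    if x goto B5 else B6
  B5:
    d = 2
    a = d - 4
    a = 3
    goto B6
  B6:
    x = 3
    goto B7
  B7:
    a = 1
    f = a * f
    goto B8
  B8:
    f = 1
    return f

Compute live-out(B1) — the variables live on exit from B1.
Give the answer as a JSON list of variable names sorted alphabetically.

Answer: ["f", "x"]

Derivation:
def/use:
  B0: def={f,n,x} ue=∅
  B1: def={d,x} ue=∅
  B2: def={a,d} ue=∅
  B3: def={d,n} ue={d,n,x}
  B4: def={x} ue={f,x}
  B5: def={a,d} ue=∅
  B6: def={x} ue=∅
  B7: def={a,f} ue={f}
  B8: def={f} ue=∅

Backward fixpoint:
  B0: in=∅ out={f,n,x}
  B1: in={f} out={f,x}
  B2: in={f,n,x} out={d,f,n,x}
  B3: in={d,f,n,x} out={f,n,x}
  B4: in={f,x} out={f}
  B5: in={f} out={f}
  B6: in={f} out={f}
  B7: in={f} out=∅
  B8: in=∅ out=∅

live-out(B1) = ["f", "x"]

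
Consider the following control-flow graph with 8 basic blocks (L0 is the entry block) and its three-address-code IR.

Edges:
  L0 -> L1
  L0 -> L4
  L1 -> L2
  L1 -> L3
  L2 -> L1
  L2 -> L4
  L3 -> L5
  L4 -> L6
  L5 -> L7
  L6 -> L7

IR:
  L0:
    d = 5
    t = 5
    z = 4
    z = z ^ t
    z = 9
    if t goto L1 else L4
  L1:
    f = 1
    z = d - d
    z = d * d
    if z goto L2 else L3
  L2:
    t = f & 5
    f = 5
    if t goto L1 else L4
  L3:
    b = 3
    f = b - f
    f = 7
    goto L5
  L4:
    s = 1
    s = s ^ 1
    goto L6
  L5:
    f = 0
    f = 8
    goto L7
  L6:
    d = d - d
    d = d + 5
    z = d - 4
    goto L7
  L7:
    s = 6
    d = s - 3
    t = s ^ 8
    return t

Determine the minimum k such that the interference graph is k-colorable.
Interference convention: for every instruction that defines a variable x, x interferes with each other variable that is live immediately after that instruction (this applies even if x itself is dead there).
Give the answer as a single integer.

Per-block:
  L0 def {d,t,z} use ∅
  L1 def {f,z} use {d}
  L2 def {f,t} use {f}
  L3 def {b,f} use {f}
  L4 def {s} use ∅
  L5 def {f} use ∅
  L6 def {d,z} use {d}
  L7 def {d,s,t} use ∅

Live sets:
  L0: in=∅ out={d}
  L1: in={d} out={d,f}
  L2: in={d,f} out={d}
  L3: in={f} out=∅
  L4: in={d} out={d}
  L5: in=∅ out=∅
  L6: in={d} out=∅
  L7: in=∅ out=∅

Conflict graph:
  b↔{f}
  d↔{f,s,t,z}
  f↔{b,d,t,z}
  s↔{d}
  t↔{d,f,z}
  z↔{d,f,t}

Chromatic number:
  {d,f,t,z} pairwise interfere (4-clique) ⇒ χ ≥ 4
  assign b→R0 d→R0 f→R1 s→R1 t→R2 z→R3 — no edge inside a register ⇒ χ ≤ 4
  χ = 4

Answer: 4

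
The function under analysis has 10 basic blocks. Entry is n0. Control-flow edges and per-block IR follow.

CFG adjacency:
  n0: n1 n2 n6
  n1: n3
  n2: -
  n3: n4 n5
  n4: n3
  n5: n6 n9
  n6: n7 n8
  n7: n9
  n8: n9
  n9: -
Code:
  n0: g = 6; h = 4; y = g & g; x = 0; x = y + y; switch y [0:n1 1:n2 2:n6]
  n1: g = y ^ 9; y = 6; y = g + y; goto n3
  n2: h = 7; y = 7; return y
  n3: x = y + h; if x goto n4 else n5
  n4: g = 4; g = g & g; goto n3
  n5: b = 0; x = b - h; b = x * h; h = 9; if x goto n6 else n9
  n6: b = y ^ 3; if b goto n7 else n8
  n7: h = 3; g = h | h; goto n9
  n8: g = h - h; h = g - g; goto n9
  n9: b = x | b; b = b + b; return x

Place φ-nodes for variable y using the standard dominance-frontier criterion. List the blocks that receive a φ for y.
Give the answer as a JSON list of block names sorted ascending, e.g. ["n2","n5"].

idom tree: n1←n0 n2←n0 n3←n1 n4←n3 n5←n3 n6←n0 n7←n6 n8←n6 n9←n0
Dom∩ at merges:
  n3: preds {n1,n4}: {n0,n1} ∩ {n0,n1,n3,n4} = {n0,n1}; idom=n1
  n6: preds {n0,n5}: {n0} ∩ {n0,n1,n3,n5} = {n0}; idom=n0
  n9: preds {n5,n7,n8}: {n0,n1,n3,n5} ∩ {n0,n6,n7} ∩ {n0,n6,n8} = {n0}; idom=n0

DF derivation:
  join n3 pred n1: · stop@n1
  join n3 pred n4: n4→n3 stop@n1
  join n6 pred n0: · stop@n0
  join n6 pred n5: n5→n3→n1 stop@n0
  join n9 pred n5: n5→n3→n1 stop@n0
  join n9 pred n7: n7→n6 stop@n0
  join n9 pred n8: n8→n6 stop@n0
  DF(n0)=∅
  DF(n1)={n6,n9}
  DF(n2)=∅
  DF(n3)={n3,n6,n9}
  DF(n4)={n3}
  DF(n5)={n6,n9}
  DF(n6)={n9}
  DF(n7)={n9}
  DF(n8)={n9}
  DF(n9)=∅

φ for y: defs {n0,n1,n2}
  DF⁺ = {n6,n9}

Answer: ["n6", "n9"]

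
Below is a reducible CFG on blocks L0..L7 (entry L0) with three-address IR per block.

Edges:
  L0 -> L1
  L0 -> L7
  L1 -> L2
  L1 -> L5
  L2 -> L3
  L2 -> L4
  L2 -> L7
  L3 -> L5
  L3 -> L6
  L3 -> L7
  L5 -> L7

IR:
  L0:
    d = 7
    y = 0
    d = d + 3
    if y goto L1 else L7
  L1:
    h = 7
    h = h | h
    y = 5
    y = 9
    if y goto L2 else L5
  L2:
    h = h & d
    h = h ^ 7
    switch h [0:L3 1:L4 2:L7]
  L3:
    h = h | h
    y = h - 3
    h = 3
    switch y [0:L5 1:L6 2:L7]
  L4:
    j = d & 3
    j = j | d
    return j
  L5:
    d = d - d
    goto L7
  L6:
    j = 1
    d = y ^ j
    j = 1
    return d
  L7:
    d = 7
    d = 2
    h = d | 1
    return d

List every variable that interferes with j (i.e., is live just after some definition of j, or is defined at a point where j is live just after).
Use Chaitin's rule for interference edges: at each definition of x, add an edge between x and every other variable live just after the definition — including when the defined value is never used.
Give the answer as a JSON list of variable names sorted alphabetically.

Block summaries:
  L0: {d,y} / ∅
  L1: {h,y} / ∅
  L2: {h} / {d,h}
  L3: {h,y} / {h}
  L4: {j} / {d}
  L5: {d} / {d}
  L6: {d,j} / {y}
  L7: {d,h} / ∅

Liveness:
  live L0: ∅→{d}
  live L1: {d}→{d,h}
  live L2: {d,h}→{d,h}
  live L3: {d,h}→{d,y}
  live L4: {d}→∅
  live L5: {d}→∅
  live L6: {y}→∅
  live L7: ∅→∅

Interference:
  d — {h,j,y}
  h — {d,y}
  j — {d,y}
  y — {d,h,j}

N(j) = ["d", "y"]

Answer: ["d", "y"]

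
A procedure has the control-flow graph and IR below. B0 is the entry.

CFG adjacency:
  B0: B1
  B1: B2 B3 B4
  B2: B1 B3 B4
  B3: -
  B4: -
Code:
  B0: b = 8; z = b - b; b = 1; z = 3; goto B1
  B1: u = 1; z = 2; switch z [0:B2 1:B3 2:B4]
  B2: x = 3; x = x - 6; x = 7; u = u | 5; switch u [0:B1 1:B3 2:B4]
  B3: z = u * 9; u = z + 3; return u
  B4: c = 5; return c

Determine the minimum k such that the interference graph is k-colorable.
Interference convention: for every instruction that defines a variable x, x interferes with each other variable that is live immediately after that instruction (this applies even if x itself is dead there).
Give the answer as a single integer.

def/use:
  B0 def {b,z} use ∅
  B1 def {u,z} use ∅
  B2 def {u,x} use {u}
  B3 def {u,z} use {u}
  B4 def {c} use ∅

Backward fixpoint:
  B0: in=∅ out=∅
  B1: in=∅ out={u}
  B2: in={u} out={u}
  B3: in={u} out=∅
  B4: in=∅ out=∅

Conflict graph:
  b: ∅
  c: ∅
  u: {x,z}
  x: {u}
  z: {u}

Colouring:
  {u,x} pairwise interfere (2-clique) ⇒ χ ≥ 2
  assign b→c0 c→c0 u→c0 x→c1 z→c1 — no edge inside a register ⇒ χ ≤ 2
  χ = 2

Answer: 2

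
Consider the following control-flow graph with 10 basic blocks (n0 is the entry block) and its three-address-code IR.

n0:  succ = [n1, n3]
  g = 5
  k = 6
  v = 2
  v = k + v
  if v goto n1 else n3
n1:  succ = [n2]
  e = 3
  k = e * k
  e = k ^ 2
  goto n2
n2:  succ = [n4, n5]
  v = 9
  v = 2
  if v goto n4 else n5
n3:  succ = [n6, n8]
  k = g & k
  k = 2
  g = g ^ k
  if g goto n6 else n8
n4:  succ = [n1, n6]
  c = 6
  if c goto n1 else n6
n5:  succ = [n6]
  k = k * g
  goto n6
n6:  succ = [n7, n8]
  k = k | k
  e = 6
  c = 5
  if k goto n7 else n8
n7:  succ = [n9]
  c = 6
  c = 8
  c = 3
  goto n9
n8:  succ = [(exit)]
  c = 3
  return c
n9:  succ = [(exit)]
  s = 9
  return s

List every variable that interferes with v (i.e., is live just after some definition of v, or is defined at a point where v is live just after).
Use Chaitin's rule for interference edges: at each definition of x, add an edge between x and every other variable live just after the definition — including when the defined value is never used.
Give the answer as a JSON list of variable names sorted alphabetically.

Block summaries:
  n0 def {g,k,v} use ∅
  n1 def {e,k} use {k}
  n2 def {v} use ∅
  n3 def {g,k} use {g,k}
  n4 def {c} use ∅
  n5 def {k} use {g,k}
  n6 def {c,e,k} use {k}
  n7 def {c} use ∅
  n8 def {c} use ∅
  n9 def {s} use ∅

Liveness:
  n0 li=∅ lo={g,k}
  n1 li={g,k} lo={g,k}
  n2 li={g,k} lo={g,k}
  n3 li={g,k} lo={k}
  n4 li={g,k} lo={g,k}
  n5 li={g,k} lo={k}
  n6 li={k} lo=∅
  n7 li=∅ lo=∅
  n8 li=∅ lo=∅
  n9 li=∅ lo=∅

Interfere edges:
  c↔{g,k}
  e↔{g,k}
  g↔{c,e,k,v}
  k↔{c,e,g,v}
  s↔∅
  v↔{g,k}

N(v) = ["g", "k"]

Answer: ["g", "k"]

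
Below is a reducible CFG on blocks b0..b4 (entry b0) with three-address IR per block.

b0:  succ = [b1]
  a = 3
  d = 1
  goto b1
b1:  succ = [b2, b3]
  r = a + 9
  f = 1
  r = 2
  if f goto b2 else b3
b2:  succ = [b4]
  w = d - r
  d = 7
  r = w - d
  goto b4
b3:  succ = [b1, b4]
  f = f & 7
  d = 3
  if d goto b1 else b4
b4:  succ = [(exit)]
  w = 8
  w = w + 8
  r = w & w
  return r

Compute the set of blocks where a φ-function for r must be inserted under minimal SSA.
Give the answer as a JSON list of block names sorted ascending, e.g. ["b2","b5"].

idom tree: b1←b0 b2←b1 b3←b1 b4←b1
Dom∩ at merges:
  b1: preds {b0,b3}: {b0} ∩ {b0,b1,b3} = {b0}; idom=b0
  b4: preds {b2,b3}: {b0,b1,b2} ∩ {b0,b1,b3} = {b0,b1}; idom=b1

DF walk-up:
  join b1 pred b0: · stop@b0
  join b1 pred b3: b3→b1 stop@b0
  join b4 pred b2: b2 stop@b1
  join b4 pred b3: b3 stop@b1
  DF(b0)=∅
  DF(b1)={b1}
  DF(b2)={b4}
  DF(b3)={b1,b4}
  DF(b4)=∅

φ for r: defs {b1,b2,b4}
  DF⁺ = {b1,b4}

Answer: ["b1", "b4"]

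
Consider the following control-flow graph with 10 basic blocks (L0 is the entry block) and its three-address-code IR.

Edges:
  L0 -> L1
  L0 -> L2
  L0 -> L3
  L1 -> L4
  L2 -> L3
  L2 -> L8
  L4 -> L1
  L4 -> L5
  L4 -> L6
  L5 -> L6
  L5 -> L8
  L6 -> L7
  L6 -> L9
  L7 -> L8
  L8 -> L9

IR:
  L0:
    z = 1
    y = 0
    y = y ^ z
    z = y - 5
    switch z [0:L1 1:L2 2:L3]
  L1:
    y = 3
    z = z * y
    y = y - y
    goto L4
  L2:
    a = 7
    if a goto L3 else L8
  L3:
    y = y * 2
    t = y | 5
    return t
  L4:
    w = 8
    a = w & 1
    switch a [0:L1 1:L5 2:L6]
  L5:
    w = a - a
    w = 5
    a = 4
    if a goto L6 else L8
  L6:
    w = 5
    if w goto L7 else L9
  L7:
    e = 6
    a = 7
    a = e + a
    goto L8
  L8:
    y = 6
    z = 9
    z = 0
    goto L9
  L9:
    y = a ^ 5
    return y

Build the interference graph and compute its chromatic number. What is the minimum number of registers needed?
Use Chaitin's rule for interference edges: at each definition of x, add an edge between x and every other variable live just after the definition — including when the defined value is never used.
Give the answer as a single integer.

Block summaries:
  L0 def {y,z} use ∅
  L1 def {y,z} use {z}
  L2 def {a} use ∅
  L3 def {t,y} use {y}
  L4 def {a,w} use ∅
  L5 def {a,w} use {a}
  L6 def {w} use ∅
  L7 def {a,e} use ∅
  L8 def {y,z} use ∅
  L9 def {y} use {a}

Liveness:
  live L0: ∅→{y,z}
  live L1: {z}→{z}
  live L2: {y}→{a,y}
  live L3: {y}→∅
  live L4: {z}→{a,z}
  live L5: {a}→{a}
  live L6: {a}→{a}
  live L7: ∅→{a}
  live L8: {a}→{a}
  live L9: {a}→∅

Interfere edges:
  a — {e,w,y,z}
  e — {a}
  t — ∅
  w — {a,z}
  y — {a,z}
  z — {a,w,y}

Chromatic number:
  lower bound: {a,w,z} mutually conflict ⇒ χ ≥ 3
  assign a→R0 e→R1 t→R0 w→R2 y→R2 z→R1 — no edge inside a register ⇒ χ ≤ 3
  χ = 3

Answer: 3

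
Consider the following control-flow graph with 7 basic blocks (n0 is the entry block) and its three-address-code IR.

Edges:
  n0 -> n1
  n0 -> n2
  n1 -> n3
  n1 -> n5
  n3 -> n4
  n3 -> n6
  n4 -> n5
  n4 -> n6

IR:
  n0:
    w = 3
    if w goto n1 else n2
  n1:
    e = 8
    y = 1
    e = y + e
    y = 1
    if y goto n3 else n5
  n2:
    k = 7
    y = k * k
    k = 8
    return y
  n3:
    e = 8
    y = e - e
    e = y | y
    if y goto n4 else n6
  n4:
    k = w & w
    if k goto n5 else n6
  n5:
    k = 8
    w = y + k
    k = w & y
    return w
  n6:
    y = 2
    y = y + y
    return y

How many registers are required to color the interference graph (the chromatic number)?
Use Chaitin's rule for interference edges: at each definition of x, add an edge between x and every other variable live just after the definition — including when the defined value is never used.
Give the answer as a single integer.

Per-block:
  n0 def {w} use ∅
  n1 def {e,y} use ∅
  n2 def {k,y} use ∅
  n3 def {e,y} use ∅
  n4 def {k} use {w}
  n5 def {k,w} use {y}
  n6 def {y} use ∅

Backward fixpoint:
  n0: in=∅ out={w}
  n1: in={w} out={w,y}
  n2: in=∅ out=∅
  n3: in={w} out={w,y}
  n4: in={w,y} out={y}
  n5: in={y} out=∅
  n6: in=∅ out=∅

Conflict graph:
  e: {w,y}
  k: {w,y}
  w: {e,k,y}
  y: {e,k,w}

Chromatic number:
  lower bound: {e,w,y} mutually conflict ⇒ χ ≥ 3
  assign e→c2 k→c2 w→c0 y→c1 — no edge inside a register ⇒ χ ≤ 3
  χ = 3

Answer: 3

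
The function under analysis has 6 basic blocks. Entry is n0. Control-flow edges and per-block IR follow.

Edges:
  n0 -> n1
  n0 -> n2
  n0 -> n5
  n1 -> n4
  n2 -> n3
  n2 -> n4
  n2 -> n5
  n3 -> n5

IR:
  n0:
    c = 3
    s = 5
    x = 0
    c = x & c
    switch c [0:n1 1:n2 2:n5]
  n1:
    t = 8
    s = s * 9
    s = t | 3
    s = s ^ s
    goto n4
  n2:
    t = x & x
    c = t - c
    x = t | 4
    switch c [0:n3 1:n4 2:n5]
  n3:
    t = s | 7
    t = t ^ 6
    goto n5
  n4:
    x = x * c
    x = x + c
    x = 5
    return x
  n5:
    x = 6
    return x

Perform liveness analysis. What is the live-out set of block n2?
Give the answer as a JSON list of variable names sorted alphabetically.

Answer: ["c", "s", "x"]

Working:
Block summaries:
  n0: {c,s,x} / ∅
  n1: {s,t} / {s}
  n2: {c,t,x} / {c,x}
  n3: {t} / {s}
  n4: {x} / {c,x}
  n5: {x} / ∅

Backward fixpoint:
  n0 li=∅ lo={c,s,x}
  n1 li={c,s,x} lo={c,x}
  n2 li={c,s,x} lo={c,s,x}
  n3 li={s} lo=∅
  n4 li={c,x} lo=∅
  n5 li=∅ lo=∅

live-out(n2) = ["c", "s", "x"]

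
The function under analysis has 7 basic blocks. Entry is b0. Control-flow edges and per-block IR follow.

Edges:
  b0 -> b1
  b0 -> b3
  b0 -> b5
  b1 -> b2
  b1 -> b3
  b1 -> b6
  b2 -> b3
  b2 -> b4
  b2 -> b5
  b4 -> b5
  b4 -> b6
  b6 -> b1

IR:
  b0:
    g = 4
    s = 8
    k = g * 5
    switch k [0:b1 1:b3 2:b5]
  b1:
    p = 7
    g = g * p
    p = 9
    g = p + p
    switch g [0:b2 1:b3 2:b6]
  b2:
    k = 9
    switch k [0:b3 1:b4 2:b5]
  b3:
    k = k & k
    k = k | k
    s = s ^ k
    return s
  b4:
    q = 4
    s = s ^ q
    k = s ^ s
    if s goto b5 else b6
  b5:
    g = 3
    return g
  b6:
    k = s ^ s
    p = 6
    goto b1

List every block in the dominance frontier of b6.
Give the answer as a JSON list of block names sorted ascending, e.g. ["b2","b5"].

idom tree: b1←b0 b2←b1 b3←b0 b4←b2 b5←b0 b6←b1
Join-block Dom:
  b1: preds {b0,b6}: {b0} ∩ {b0,b1,b6} = {b0}; idom=b0
  b3: preds {b0,b1,b2}: {b0} ∩ {b0,b1} ∩ {b0,b1,b2} = {b0}; idom=b0
  b5: preds {b0,b2,b4}: {b0} ∩ {b0,b1,b2} ∩ {b0,b1,b2,b4} = {b0}; idom=b0
  b6: preds {b1,b4}: {b0,b1} ∩ {b0,b1,b2,b4} = {b0,b1}; idom=b1

DF derivation:
  join b1 pred b0: · stop@b0
  join b1 pred b6: b6→b1 stop@b0
  join b3 pred b0: · stop@b0
  join b3 pred b1: b1 stop@b0
  join b3 pred b2: b2→b1 stop@b0
  join b5 pred b0: · stop@b0
  join b5 pred b2: b2→b1 stop@b0
  join b5 pred b4: b4→b2→b1 stop@b0
  join b6 pred b1: · stop@b1
  join b6 pred b4: b4→b2 stop@b1
  b0: DF=∅
  b1: DF={b1,b3,b5}
  b2: DF={b3,b5,b6}
  b3: DF=∅
  b4: DF={b5,b6}
  b5: DF=∅
  b6: DF={b1}

DF(b6) = ["b1"]

Answer: ["b1"]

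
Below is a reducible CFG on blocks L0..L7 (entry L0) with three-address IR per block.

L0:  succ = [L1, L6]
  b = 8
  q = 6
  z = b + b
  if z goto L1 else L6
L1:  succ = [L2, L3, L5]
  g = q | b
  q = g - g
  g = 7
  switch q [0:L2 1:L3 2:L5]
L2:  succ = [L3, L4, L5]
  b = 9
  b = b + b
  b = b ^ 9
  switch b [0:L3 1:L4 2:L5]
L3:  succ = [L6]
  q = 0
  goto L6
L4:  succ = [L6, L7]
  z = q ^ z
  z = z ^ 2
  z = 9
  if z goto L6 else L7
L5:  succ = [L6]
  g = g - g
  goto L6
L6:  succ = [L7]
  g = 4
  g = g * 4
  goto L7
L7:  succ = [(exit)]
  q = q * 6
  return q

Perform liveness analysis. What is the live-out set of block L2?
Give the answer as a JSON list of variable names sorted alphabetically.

Per-block:
  L0 def {b,q,z} use ∅
  L1 def {g,q} use {b,q}
  L2 def {b} use ∅
  L3 def {q} use ∅
  L4 def {z} use {q,z}
  L5 def {g} use {g}
  L6 def {g} use ∅
  L7 def {q} use {q}

Backward fixpoint:
  live L0: ∅→{b,q,z}
  live L1: {b,q,z}→{g,q,z}
  live L2: {g,q,z}→{g,q,z}
  live L3: ∅→{q}
  live L4: {q,z}→{q}
  live L5: {g,q}→{q}
  live L6: {q}→{q}
  live L7: {q}→∅

live-out(L2) = ["g", "q", "z"]

Answer: ["g", "q", "z"]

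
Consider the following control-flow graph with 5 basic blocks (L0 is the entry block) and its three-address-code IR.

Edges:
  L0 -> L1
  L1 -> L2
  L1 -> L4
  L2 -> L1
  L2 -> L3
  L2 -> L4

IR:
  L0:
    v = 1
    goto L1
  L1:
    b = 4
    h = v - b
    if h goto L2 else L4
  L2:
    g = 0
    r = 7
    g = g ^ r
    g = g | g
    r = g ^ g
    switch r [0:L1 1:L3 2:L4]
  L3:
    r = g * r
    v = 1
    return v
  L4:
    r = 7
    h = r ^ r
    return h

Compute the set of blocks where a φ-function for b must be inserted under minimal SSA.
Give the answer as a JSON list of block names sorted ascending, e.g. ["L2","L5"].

idom tree: L1←L0 L2←L1 L3←L2 L4←L1
Dom∩ at merges:
  L1: preds {L0,L2}: {L0} ∩ {L0,L1,L2} = {L0}; idom=L0
  L4: preds {L1,L2}: {L0,L1} ∩ {L0,L1,L2} = {L0,L1}; idom=L1

DF walk-up:
  join L1 pred L0: · stop@L0
  join L1 pred L2: L2→L1 stop@L0
  join L4 pred L1: · stop@L1
  join L4 pred L2: L2 stop@L1
  L0: DF=∅
  L1: DF={L1}
  L2: DF={L1,L4}
  L3: DF=∅
  L4: DF=∅

φ for b: defs {L1}
  DF⁺ = {L1}

Answer: ["L1"]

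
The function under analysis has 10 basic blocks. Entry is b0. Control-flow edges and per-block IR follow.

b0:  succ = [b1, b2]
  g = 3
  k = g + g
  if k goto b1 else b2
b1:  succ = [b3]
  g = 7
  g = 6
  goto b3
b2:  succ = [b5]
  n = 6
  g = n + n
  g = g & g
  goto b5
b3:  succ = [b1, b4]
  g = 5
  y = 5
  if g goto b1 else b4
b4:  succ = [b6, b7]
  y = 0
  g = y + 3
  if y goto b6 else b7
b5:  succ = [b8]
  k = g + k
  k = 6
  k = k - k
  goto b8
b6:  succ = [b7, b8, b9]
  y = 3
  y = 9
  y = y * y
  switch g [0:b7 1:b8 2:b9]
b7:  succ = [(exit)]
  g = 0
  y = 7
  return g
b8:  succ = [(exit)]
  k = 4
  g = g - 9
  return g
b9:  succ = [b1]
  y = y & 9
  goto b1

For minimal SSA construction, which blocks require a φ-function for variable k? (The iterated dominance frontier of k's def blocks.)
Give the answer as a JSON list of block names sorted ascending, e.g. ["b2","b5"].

idom tree: b1←b0 b2←b0 b3←b1 b4←b3 b5←b2 b6←b4 b7←b4 b8←b0 b9←b6
Dom at joins:
  b1: preds {b0,b3,b9}: {b0} ∩ {b0,b1,b3} ∩ {b0,b1,b3,b4,b6,b9} = {b0}; idom=b0
  b7: preds {b4,b6}: {b0,b1,b3,b4} ∩ {b0,b1,b3,b4,b6} = {b0,b1,b3,b4}; idom=b4
  b8: preds {b5,b6}: {b0,b2,b5} ∩ {b0,b1,b3,b4,b6} = {b0}; idom=b0

DF walk-up:
  join b1 pred b0: · stop@b0
  join b1 pred b3: b3→b1 stop@b0
  join b1 pred b9: b9→b6→b4→b3→b1 stop@b0
  join b7 pred b4: · stop@b4
  join b7 pred b6: b6 stop@b4
  join b8 pred b5: b5→b2 stop@b0
  join b8 pred b6: b6→b4→b3→b1 stop@b0
  b0 → ∅
  b1 → {b1,b8}
  b2 → {b8}
  b3 → {b1,b8}
  b4 → {b1,b8}
  b5 → {b8}
  b6 → {b1,b7,b8}
  b7 → ∅
  b8 → ∅
  b9 → {b1}

φ for k: defs {b0,b5,b8}
  DF⁺ = {b8}

Answer: ["b8"]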